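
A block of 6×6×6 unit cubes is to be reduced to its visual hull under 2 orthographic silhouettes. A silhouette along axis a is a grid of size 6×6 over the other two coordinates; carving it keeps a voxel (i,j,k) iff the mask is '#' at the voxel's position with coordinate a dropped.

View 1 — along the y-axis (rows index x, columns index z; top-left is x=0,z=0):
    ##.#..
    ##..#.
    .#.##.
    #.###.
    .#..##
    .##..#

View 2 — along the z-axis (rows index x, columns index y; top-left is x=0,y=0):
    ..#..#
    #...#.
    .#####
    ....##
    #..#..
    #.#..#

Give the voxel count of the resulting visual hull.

before carving: 216 voxels (6×6×6)
  1. axis=1 (XZ plane), |mask|=19  ⇒  voxels=114
  2. axis=2 (XY plane), |mask|=16  ⇒  voxels=50

remaining voxels: 50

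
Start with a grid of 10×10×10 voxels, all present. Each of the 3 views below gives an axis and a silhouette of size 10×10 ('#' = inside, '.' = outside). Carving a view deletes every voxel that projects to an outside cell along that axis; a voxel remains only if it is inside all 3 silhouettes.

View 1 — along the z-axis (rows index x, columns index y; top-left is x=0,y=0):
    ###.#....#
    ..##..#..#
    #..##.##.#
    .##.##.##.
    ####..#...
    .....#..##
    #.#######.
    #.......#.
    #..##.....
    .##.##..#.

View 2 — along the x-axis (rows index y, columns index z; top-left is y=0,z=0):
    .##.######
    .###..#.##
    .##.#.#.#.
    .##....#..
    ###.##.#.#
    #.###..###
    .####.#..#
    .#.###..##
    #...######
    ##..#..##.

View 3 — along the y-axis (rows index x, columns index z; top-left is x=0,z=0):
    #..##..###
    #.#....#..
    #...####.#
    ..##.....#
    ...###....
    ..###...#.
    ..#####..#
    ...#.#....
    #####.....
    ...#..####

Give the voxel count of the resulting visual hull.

126 voxels

before carving: 1000 voxels (10×10×10)
step 1: project along z, AND mask (47/100) → |grid| = 470
step 2: project along x, AND mask (60/100) → |grid| = 284
step 3: project along y, AND mask (43/100) → |grid| = 126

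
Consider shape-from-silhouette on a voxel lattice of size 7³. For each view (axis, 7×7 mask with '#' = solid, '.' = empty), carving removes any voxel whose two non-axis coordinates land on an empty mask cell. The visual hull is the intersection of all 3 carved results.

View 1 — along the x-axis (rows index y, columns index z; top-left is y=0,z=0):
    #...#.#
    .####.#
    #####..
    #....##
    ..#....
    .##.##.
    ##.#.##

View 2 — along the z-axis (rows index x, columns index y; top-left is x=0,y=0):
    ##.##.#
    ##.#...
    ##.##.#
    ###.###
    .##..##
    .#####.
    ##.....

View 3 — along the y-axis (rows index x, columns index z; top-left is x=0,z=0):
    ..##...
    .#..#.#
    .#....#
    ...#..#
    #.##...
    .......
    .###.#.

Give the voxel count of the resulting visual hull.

before carving: 343 voxels (7×7×7)
V1 x: intersect with YZ mask (26 set) -- 182 left
V2 z: intersect with XY mask (30 set) -- 113 left
V3 y: intersect with XZ mask (16 set) -- 33 left

voxel count = 33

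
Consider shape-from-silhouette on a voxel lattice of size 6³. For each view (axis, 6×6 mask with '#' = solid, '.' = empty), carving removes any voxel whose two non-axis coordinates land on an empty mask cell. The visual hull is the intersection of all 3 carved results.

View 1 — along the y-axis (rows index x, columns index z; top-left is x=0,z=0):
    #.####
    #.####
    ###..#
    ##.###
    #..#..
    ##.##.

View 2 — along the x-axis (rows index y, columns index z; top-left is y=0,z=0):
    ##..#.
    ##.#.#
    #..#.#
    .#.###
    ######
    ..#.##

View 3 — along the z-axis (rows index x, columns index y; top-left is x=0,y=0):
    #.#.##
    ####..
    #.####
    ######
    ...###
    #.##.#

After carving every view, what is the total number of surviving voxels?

full grid |V| = 216
V1 y: intersect with XZ mask (25 set) -- 150 left
V2 x: intersect with YZ mask (23 set) -- 98 left
V3 z: intersect with XY mask (26 set) -- 69 left

|visual hull| = 69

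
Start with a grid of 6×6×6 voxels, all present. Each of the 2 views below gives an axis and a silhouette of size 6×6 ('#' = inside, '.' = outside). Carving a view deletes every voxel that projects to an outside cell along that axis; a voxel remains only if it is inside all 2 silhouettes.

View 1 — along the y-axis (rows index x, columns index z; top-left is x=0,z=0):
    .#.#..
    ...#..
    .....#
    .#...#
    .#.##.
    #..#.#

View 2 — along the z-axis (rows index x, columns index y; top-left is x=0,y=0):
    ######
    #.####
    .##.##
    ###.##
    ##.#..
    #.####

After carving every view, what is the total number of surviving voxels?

|visual hull| = 55

initial block: 6^3 = 216
carve view 1 (along y, XZ-mask fill 12/36): 72 voxels remain
carve view 2 (along z, XY-mask fill 28/36): 55 voxels remain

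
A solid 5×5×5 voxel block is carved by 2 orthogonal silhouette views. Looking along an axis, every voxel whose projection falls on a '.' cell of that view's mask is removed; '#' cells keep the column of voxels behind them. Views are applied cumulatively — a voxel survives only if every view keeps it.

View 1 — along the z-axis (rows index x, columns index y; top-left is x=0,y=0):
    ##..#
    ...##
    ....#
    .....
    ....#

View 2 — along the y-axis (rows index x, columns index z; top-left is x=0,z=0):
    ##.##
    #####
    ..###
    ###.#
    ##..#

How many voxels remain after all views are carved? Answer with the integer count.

|visual hull| = 28

start: 5×5×5 = 125 voxels
  1. axis=2 (XY plane), |mask|=7  ⇒  voxels=35
  2. axis=1 (XZ plane), |mask|=19  ⇒  voxels=28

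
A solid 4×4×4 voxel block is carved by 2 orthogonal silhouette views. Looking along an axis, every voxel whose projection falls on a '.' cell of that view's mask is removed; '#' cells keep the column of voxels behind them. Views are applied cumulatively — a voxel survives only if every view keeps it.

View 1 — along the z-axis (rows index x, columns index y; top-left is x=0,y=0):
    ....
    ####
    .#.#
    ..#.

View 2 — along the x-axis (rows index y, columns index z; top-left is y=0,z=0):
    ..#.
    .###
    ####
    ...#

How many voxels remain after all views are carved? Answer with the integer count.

before carving: 64 voxels (4×4×4)
after view 1 [z-axis, 7 of 16 cells solid] → remaining = 28
after view 2 [x-axis, 9 of 16 cells solid] → remaining = 17

voxel count = 17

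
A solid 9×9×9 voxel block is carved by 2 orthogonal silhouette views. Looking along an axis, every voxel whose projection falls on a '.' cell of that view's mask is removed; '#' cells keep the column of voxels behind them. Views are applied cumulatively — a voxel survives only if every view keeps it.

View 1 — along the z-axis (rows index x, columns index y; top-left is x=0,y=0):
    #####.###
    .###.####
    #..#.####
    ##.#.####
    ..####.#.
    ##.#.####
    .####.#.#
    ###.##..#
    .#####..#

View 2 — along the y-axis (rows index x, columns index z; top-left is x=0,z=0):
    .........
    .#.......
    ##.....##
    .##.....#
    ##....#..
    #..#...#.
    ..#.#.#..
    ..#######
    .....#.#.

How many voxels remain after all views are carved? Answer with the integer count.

full grid |V| = 729
[1] z-view keeps 58 columns → grid now 522
[2] y-view keeps 26 columns → grid now 160

voxel count = 160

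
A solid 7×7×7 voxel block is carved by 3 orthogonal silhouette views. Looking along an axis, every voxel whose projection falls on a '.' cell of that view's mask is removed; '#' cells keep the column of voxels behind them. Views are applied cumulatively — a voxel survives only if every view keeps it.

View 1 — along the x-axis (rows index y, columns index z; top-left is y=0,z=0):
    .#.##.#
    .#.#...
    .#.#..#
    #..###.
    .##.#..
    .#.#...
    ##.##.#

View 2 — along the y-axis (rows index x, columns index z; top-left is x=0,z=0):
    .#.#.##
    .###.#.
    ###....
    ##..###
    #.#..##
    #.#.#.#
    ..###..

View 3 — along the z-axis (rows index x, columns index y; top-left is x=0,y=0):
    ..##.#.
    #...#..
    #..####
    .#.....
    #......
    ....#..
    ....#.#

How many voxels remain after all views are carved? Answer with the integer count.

voxel count = 26

start: 7×7×7 = 343 voxels
carve view 1 (along x, YZ-mask fill 23/49): 161 voxels remain
carve view 2 (along y, XZ-mask fill 27/49): 83 voxels remain
carve view 3 (along z, XY-mask fill 15/49): 26 voxels remain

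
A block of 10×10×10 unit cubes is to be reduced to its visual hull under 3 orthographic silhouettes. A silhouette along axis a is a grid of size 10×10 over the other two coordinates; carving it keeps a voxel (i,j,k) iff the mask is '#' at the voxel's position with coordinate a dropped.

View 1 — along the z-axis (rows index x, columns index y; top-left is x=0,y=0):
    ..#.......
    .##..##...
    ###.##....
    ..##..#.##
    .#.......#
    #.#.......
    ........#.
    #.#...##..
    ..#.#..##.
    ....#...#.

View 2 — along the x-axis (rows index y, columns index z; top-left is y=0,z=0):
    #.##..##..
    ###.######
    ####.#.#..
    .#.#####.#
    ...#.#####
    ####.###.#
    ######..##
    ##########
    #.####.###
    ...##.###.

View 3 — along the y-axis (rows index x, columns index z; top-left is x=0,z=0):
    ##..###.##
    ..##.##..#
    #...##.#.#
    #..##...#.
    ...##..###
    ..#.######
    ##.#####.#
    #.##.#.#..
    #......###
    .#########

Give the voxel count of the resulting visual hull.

115 voxels

before carving: 1000 voxels (10×10×10)
[1] z-view keeps 30 columns → grid now 300
[2] x-view keeps 72 columns → grid now 211
[3] y-view keeps 59 columns → grid now 115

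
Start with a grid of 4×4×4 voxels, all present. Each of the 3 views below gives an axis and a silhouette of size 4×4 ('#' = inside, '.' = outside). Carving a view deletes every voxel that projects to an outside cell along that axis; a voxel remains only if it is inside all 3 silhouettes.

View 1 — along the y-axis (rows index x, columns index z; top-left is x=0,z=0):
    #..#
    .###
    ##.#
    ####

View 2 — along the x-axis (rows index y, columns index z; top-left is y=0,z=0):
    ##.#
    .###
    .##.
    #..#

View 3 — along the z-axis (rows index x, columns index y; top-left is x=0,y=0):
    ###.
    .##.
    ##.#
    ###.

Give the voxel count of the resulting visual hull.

|visual hull| = 23

before carving: 64 voxels (4×4×4)
after view 1 [y-axis, 12 of 16 cells solid] → remaining = 48
after view 2 [x-axis, 10 of 16 cells solid] → remaining = 31
after view 3 [z-axis, 11 of 16 cells solid] → remaining = 23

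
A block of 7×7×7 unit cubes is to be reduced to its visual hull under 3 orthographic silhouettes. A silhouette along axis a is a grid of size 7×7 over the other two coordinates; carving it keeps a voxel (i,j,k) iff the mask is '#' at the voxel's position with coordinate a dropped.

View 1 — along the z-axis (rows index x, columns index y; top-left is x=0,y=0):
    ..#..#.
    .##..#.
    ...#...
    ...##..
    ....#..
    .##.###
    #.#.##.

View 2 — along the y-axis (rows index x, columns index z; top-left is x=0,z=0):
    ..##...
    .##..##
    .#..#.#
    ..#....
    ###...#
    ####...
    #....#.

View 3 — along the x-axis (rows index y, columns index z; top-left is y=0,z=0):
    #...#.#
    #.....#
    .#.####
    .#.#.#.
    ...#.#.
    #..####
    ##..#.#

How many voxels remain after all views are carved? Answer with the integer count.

|visual hull| = 22

full grid |V| = 343
  1. axis=2 (XY plane), |mask|=18  ⇒  voxels=126
  2. axis=1 (XZ plane), |mask|=20  ⇒  voxels=53
  3. axis=0 (YZ plane), |mask|=24  ⇒  voxels=22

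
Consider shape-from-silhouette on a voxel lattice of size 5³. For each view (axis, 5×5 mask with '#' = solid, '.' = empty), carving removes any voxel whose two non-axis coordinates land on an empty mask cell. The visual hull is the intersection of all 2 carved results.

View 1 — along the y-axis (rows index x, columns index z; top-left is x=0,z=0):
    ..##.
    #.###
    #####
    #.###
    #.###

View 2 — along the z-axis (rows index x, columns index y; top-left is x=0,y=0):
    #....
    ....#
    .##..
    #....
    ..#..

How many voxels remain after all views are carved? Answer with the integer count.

24 voxels

initial block: 5^3 = 125
[1] y-view keeps 19 columns → grid now 95
[2] z-view keeps 6 columns → grid now 24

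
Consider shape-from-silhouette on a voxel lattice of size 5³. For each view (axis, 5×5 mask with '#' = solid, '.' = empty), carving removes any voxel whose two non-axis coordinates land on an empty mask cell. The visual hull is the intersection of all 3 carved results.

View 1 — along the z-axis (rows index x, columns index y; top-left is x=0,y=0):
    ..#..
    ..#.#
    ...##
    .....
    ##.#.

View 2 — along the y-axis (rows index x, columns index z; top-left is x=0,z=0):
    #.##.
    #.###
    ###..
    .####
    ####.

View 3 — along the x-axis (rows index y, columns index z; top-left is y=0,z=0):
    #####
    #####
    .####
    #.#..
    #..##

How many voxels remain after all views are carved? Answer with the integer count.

21 voxels

start: 5×5×5 = 125 voxels
[1] z-view keeps 8 columns → grid now 40
[2] y-view keeps 18 columns → grid now 29
[3] x-view keeps 19 columns → grid now 21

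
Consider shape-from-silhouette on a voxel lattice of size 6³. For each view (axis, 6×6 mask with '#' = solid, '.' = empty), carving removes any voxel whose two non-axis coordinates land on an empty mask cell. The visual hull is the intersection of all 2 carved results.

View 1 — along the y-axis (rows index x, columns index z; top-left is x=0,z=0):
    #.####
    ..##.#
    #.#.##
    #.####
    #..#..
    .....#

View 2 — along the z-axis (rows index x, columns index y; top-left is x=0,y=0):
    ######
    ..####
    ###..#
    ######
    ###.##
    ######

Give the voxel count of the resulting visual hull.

start: 6×6×6 = 216 voxels
  1. axis=1 (XZ plane), |mask|=20  ⇒  voxels=120
  2. axis=2 (XY plane), |mask|=31  ⇒  voxels=104

|visual hull| = 104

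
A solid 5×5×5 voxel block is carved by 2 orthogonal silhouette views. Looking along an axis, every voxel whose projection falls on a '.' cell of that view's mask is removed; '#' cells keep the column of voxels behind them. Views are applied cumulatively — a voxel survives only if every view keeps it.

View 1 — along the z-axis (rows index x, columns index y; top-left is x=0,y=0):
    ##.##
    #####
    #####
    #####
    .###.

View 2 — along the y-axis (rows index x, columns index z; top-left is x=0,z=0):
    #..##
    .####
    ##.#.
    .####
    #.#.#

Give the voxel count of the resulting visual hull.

initial block: 5^3 = 125
  1. axis=2 (XY plane), |mask|=22  ⇒  voxels=110
  2. axis=1 (XZ plane), |mask|=17  ⇒  voxels=76

remaining voxels: 76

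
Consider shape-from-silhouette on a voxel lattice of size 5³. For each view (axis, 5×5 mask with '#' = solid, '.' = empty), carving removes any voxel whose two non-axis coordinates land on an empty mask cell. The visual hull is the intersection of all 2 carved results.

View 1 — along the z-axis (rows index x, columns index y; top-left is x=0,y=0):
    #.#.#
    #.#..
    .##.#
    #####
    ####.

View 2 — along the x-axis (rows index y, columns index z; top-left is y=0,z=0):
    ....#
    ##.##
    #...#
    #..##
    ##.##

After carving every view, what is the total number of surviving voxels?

|visual hull| = 44

start: 5×5×5 = 125 voxels
  1. axis=2 (XY plane), |mask|=17  ⇒  voxels=85
  2. axis=0 (YZ plane), |mask|=14  ⇒  voxels=44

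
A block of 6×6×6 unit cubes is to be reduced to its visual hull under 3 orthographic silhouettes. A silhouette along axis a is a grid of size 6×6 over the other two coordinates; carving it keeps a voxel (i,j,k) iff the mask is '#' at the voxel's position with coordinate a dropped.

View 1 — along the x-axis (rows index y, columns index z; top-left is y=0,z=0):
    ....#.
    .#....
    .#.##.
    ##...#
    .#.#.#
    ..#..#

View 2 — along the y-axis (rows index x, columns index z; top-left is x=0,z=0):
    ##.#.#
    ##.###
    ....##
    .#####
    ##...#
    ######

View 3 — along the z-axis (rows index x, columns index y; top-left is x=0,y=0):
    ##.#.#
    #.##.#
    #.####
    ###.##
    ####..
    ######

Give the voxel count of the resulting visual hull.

46 voxels

initial block: 6^3 = 216
after view 1 [x-axis, 13 of 36 cells solid] → remaining = 78
after view 2 [y-axis, 25 of 36 cells solid] → remaining = 60
after view 3 [z-axis, 28 of 36 cells solid] → remaining = 46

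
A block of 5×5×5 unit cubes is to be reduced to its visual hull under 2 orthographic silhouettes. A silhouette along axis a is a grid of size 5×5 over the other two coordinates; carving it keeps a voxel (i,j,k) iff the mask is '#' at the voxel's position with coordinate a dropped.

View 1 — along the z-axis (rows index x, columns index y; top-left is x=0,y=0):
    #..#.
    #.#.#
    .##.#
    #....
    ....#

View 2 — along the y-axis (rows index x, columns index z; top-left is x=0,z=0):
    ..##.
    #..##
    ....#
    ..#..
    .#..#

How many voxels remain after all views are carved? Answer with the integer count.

initial block: 5^3 = 125
V1 z: intersect with XY mask (10 set) -- 50 left
V2 y: intersect with XZ mask (9 set) -- 19 left

|visual hull| = 19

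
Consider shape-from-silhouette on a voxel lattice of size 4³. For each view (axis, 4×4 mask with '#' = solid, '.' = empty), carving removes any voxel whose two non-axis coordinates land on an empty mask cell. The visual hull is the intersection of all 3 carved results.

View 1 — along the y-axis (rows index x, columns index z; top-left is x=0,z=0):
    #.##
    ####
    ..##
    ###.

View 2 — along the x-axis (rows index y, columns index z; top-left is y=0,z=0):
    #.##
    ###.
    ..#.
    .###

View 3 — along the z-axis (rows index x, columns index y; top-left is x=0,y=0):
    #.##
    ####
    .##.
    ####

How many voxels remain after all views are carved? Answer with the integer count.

|visual hull| = 26

full grid |V| = 64
after view 1 [y-axis, 12 of 16 cells solid] → remaining = 48
after view 2 [x-axis, 10 of 16 cells solid] → remaining = 32
after view 3 [z-axis, 13 of 16 cells solid] → remaining = 26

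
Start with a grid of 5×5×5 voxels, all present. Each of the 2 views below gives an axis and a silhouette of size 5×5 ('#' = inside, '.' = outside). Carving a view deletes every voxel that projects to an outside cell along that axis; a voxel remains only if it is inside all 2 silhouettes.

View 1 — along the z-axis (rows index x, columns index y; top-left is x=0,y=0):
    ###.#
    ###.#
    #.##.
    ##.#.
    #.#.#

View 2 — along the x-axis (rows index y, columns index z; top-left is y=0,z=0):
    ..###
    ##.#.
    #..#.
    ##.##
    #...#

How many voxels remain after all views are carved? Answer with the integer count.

before carving: 125 voxels (5×5×5)
carve view 1 (along z, XY-mask fill 17/25): 85 voxels remain
carve view 2 (along x, YZ-mask fill 14/25): 46 voxels remain

|visual hull| = 46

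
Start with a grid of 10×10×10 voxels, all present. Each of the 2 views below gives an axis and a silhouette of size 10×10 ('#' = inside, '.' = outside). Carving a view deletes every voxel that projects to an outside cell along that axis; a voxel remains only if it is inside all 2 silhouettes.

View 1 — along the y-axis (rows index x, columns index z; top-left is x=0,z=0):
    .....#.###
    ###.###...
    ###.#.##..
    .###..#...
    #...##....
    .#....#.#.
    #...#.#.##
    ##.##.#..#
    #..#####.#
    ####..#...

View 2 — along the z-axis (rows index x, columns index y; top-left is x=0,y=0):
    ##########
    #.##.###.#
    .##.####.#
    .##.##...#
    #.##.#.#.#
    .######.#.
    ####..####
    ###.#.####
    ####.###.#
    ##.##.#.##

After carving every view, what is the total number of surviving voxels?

start: 10×10×10 = 1000 voxels
[1] y-view keeps 49 columns → grid now 490
[2] z-view keeps 73 columns → grid now 362

remaining voxels: 362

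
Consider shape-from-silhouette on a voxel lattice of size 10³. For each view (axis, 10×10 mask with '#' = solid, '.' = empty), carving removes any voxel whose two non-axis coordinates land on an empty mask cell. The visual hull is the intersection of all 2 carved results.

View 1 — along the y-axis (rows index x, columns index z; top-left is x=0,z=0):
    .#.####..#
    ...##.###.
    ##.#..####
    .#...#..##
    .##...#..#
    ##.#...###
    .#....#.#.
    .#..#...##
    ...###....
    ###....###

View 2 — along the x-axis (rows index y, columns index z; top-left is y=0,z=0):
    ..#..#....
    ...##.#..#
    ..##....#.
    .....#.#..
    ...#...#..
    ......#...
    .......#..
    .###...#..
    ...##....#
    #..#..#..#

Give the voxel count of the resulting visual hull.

remaining voxels: 120

full grid |V| = 1000
carve view 1 (along y, XZ-mask fill 48/100): 480 voxels remain
carve view 2 (along x, YZ-mask fill 26/100): 120 voxels remain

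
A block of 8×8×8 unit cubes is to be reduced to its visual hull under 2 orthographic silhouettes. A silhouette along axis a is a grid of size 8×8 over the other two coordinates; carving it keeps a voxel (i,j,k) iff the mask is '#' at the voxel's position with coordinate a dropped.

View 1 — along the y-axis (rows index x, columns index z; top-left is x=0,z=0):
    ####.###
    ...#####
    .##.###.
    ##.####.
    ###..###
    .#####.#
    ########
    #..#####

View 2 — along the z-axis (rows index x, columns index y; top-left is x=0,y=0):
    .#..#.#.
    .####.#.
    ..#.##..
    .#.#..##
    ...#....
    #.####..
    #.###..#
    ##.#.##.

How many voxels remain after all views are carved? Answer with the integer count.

|visual hull| = 191

full grid |V| = 512
after view 1 [y-axis, 49 of 64 cells solid] → remaining = 392
after view 2 [z-axis, 31 of 64 cells solid] → remaining = 191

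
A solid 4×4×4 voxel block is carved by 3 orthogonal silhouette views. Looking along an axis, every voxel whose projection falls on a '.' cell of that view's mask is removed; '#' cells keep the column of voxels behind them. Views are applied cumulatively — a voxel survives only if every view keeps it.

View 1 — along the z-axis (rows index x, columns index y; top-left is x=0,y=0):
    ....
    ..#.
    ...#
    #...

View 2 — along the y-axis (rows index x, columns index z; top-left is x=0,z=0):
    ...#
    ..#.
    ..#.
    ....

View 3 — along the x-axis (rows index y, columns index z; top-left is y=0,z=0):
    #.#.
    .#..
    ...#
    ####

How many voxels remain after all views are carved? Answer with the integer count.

initial block: 4^3 = 64
V1 z: intersect with XY mask (3 set) -- 12 left
V2 y: intersect with XZ mask (3 set) -- 2 left
V3 x: intersect with YZ mask (8 set) -- 1 left

|visual hull| = 1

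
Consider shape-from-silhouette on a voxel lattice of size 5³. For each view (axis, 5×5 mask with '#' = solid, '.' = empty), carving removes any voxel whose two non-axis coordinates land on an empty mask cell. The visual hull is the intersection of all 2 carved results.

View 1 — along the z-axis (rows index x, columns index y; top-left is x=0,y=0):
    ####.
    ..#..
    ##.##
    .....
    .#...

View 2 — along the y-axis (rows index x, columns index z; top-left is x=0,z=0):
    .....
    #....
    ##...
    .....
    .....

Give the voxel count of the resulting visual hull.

|visual hull| = 9

start: 5×5×5 = 125 voxels
  1. axis=2 (XY plane), |mask|=10  ⇒  voxels=50
  2. axis=1 (XZ plane), |mask|=3  ⇒  voxels=9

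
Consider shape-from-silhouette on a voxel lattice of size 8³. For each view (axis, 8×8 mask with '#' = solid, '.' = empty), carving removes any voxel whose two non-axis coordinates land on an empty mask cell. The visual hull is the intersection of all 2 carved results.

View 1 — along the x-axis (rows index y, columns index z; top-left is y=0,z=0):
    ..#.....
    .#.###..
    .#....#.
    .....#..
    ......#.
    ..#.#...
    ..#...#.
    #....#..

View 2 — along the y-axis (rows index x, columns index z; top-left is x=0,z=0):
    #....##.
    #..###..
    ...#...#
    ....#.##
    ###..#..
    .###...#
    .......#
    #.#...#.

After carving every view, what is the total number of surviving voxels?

before carving: 512 voxels (8×8×8)
after view 1 [x-axis, 15 of 64 cells solid] → remaining = 120
after view 2 [y-axis, 24 of 64 cells solid] → remaining = 42

|visual hull| = 42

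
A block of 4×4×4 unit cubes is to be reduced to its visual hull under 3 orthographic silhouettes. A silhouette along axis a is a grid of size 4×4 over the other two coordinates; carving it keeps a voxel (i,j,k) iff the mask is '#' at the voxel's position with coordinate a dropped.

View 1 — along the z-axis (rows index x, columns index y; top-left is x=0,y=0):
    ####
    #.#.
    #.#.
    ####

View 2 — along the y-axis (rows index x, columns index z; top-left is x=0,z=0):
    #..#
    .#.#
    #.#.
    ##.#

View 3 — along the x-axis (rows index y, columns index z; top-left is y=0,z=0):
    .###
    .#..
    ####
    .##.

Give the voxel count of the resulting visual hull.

full grid |V| = 64
V1 z: intersect with XY mask (12 set) -- 48 left
V2 y: intersect with XZ mask (9 set) -- 28 left
V3 x: intersect with YZ mask (10 set) -- 17 left

|visual hull| = 17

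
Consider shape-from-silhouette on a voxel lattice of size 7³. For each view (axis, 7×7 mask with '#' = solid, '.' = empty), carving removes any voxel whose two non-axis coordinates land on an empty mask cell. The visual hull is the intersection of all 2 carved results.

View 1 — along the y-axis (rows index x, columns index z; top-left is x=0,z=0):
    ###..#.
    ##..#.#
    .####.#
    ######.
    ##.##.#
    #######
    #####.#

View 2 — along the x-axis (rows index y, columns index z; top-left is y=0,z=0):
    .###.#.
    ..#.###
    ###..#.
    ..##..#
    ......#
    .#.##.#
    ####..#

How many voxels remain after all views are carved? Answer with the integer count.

remaining voxels: 131

start: 7×7×7 = 343 voxels
step 1: project along y, AND mask (37/49) → |grid| = 259
step 2: project along x, AND mask (25/49) → |grid| = 131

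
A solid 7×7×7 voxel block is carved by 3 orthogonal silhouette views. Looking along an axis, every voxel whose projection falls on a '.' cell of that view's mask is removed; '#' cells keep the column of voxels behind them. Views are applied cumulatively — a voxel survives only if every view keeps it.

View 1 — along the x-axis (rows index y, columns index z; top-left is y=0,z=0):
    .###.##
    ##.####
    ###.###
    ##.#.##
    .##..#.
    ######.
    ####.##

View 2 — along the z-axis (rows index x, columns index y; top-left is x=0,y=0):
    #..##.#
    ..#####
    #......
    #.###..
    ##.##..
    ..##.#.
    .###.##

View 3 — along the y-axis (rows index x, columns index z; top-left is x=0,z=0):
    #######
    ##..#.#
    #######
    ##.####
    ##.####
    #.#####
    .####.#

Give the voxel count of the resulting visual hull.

remaining voxels: 104

full grid |V| = 343
step 1: project along x, AND mask (37/49) → |grid| = 259
step 2: project along z, AND mask (26/49) → |grid| = 134
step 3: project along y, AND mask (41/49) → |grid| = 104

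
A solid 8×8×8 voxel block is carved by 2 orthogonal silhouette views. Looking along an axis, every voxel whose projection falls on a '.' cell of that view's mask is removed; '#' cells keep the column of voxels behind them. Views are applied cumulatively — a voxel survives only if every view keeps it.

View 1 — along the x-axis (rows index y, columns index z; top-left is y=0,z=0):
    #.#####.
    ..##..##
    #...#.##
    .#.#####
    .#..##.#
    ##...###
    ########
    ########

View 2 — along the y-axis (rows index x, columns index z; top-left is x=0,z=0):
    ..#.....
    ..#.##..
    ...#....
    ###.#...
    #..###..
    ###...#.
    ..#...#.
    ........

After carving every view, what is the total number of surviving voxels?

before carving: 512 voxels (8×8×8)
[1] x-view keeps 45 columns → grid now 360
[2] y-view keeps 19 columns → grid now 99

|visual hull| = 99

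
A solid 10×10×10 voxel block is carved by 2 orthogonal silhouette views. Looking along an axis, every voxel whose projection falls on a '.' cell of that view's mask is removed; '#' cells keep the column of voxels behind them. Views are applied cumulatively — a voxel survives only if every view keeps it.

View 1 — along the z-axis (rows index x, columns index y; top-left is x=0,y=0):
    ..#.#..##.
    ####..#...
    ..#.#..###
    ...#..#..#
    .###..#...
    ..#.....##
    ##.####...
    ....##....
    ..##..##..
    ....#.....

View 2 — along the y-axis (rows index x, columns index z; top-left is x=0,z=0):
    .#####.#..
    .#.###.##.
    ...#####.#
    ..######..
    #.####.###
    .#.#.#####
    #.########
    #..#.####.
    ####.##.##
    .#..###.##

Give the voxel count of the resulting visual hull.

before carving: 1000 voxels (10×10×10)
V1 z: intersect with XY mask (37 set) -- 370 left
V2 y: intersect with XZ mask (68 set) -- 259 left

259 voxels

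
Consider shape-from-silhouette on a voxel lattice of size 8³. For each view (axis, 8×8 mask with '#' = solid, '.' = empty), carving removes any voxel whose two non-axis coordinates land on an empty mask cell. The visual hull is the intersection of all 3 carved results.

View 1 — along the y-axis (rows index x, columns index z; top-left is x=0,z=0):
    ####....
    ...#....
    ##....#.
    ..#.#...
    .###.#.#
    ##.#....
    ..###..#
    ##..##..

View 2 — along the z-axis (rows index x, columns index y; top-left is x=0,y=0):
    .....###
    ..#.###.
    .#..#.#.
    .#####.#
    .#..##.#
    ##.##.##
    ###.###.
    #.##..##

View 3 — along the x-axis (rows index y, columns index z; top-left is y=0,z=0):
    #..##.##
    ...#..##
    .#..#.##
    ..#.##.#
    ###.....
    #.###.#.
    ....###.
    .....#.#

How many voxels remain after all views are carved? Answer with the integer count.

full grid |V| = 512
[1] y-view keeps 26 columns → grid now 208
[2] z-view keeps 37 columns → grid now 119
[3] x-view keeps 29 columns → grid now 48

48 voxels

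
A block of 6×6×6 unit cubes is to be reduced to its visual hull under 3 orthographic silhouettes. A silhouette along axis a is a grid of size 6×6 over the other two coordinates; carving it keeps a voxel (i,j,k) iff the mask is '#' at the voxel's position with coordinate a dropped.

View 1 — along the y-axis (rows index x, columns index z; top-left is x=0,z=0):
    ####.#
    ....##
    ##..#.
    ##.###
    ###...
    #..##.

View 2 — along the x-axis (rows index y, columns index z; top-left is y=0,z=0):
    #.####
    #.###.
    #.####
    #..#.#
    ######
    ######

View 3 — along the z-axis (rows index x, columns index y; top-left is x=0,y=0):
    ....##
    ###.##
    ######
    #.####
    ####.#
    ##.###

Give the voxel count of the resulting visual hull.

voxel count = 77

initial block: 6^3 = 216
after view 1 [y-axis, 21 of 36 cells solid] → remaining = 126
after view 2 [x-axis, 29 of 36 cells solid] → remaining = 101
after view 3 [z-axis, 28 of 36 cells solid] → remaining = 77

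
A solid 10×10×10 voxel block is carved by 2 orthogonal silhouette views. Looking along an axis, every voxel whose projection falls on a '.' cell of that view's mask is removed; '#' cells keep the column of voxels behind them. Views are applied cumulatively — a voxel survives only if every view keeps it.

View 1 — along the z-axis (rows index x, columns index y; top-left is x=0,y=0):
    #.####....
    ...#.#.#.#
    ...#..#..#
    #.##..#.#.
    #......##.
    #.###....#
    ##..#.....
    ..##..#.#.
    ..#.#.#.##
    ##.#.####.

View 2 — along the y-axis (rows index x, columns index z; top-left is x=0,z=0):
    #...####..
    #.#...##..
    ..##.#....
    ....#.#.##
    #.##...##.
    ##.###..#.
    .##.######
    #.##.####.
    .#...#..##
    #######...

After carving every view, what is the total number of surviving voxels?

initial block: 10^3 = 1000
after view 1 [z-axis, 44 of 100 cells solid] → remaining = 440
after view 2 [y-axis, 53 of 100 cells solid] → remaining = 236

voxel count = 236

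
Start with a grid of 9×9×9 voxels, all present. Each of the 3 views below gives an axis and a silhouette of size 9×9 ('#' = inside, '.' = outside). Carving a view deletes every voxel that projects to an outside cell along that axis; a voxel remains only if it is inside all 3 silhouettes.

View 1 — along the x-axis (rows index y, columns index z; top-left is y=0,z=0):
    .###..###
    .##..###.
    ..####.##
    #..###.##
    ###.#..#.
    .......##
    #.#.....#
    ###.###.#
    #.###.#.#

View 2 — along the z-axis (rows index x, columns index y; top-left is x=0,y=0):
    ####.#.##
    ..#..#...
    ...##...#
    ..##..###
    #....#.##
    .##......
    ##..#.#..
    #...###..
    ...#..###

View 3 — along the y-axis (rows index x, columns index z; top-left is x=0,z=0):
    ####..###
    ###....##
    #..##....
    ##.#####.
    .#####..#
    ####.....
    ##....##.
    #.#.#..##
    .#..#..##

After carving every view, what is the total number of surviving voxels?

before carving: 729 voxels (9×9×9)
  1. axis=0 (YZ plane), |mask|=46  ⇒  voxels=414
  2. axis=2 (XY plane), |mask|=35  ⇒  voxels=180
  3. axis=1 (XZ plane), |mask|=45  ⇒  voxels=111

voxel count = 111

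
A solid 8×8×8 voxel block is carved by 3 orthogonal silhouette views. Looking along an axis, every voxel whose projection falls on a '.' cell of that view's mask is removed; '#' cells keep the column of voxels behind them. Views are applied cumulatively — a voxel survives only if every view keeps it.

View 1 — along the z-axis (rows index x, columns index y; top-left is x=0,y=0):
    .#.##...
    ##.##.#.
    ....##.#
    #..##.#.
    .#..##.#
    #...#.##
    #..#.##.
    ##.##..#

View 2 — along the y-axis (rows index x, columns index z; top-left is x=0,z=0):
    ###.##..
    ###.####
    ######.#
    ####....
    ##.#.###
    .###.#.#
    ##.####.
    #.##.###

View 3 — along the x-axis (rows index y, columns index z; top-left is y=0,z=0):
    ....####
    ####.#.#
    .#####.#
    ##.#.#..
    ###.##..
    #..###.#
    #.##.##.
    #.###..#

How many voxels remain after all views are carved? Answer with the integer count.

116 voxels

initial block: 8^3 = 512
[1] z-view keeps 32 columns → grid now 256
[2] y-view keeps 46 columns → grid now 185
[3] x-view keeps 40 columns → grid now 116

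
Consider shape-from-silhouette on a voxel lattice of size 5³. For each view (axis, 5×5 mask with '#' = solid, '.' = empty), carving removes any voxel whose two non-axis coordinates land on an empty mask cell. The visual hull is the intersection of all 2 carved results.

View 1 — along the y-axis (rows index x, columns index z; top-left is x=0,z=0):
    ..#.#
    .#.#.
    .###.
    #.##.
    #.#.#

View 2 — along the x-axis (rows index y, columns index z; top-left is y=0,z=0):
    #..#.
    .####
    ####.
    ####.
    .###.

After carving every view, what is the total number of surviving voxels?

remaining voxels: 47

initial block: 5^3 = 125
after view 1 [y-axis, 13 of 25 cells solid] → remaining = 65
after view 2 [x-axis, 17 of 25 cells solid] → remaining = 47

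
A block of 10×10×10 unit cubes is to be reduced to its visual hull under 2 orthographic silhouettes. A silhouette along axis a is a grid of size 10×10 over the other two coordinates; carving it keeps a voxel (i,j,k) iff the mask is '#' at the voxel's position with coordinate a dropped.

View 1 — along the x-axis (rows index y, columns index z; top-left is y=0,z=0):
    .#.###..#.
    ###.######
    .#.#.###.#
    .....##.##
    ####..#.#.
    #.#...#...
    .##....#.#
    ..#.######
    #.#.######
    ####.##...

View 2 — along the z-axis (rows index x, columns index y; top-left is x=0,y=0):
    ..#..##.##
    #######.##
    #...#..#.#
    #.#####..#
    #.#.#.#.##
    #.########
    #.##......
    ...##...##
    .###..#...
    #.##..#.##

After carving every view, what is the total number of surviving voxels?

before carving: 1000 voxels (10×10×10)
  1. axis=0 (YZ plane), |mask|=58  ⇒  voxels=580
  2. axis=2 (XY plane), |mask|=57  ⇒  voxels=315

315 voxels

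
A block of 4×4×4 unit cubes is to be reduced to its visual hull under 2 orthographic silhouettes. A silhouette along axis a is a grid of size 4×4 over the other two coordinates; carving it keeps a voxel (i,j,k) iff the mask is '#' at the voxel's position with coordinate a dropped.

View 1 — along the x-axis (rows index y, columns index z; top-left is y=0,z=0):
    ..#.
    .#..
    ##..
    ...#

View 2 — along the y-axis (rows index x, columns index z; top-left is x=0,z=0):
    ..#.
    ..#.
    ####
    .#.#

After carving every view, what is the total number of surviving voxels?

initial block: 4^3 = 64
step 1: project along x, AND mask (5/16) → |grid| = 20
step 2: project along y, AND mask (8/16) → |grid| = 10

|visual hull| = 10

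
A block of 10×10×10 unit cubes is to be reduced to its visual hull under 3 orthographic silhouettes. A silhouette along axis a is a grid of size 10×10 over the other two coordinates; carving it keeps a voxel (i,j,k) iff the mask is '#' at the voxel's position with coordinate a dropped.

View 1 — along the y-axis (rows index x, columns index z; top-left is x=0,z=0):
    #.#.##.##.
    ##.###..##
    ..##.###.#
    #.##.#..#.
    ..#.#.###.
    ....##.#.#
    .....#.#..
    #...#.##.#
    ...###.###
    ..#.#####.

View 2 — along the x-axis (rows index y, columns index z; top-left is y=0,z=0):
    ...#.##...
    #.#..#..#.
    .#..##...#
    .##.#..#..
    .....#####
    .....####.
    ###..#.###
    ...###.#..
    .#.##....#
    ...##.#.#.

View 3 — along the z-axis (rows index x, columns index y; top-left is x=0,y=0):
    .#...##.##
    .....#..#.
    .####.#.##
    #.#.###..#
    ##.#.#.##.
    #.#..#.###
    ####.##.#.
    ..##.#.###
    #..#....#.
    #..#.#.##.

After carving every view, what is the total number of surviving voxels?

before carving: 1000 voxels (10×10×10)
V1 y: intersect with XZ mask (52 set) -- 520 left
V2 x: intersect with YZ mask (43 set) -- 240 left
V3 z: intersect with XY mask (53 set) -- 116 left

voxel count = 116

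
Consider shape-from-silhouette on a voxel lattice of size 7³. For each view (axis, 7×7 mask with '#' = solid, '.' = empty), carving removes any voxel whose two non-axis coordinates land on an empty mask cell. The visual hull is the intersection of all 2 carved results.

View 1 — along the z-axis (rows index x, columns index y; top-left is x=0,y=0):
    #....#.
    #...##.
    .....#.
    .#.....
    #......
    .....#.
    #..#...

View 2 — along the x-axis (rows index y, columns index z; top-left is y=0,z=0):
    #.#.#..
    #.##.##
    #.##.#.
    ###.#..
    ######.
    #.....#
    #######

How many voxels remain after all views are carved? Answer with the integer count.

remaining voxels: 35

before carving: 343 voxels (7×7×7)
  1. axis=2 (XY plane), |mask|=11  ⇒  voxels=77
  2. axis=0 (YZ plane), |mask|=31  ⇒  voxels=35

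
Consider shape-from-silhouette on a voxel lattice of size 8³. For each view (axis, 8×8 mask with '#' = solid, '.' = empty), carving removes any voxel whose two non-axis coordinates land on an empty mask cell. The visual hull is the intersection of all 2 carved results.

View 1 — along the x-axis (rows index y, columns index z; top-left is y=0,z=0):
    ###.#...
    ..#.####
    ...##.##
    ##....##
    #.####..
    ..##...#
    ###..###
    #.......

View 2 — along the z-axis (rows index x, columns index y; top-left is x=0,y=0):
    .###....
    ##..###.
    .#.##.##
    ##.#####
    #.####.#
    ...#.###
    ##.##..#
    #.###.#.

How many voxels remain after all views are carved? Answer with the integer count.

before carving: 512 voxels (8×8×8)
  1. axis=0 (YZ plane), |mask|=32  ⇒  voxels=256
  2. axis=2 (XY plane), |mask|=40  ⇒  voxels=162

162 voxels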